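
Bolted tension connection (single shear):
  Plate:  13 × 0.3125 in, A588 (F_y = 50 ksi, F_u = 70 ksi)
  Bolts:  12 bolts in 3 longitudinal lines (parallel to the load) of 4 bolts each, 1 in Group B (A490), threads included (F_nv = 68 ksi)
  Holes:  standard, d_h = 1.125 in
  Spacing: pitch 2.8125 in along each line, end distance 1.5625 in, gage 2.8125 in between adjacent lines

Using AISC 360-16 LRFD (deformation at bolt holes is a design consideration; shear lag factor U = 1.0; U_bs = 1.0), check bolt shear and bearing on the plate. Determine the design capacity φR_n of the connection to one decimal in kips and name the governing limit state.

Bolt shear: A_b = π(1)²/4 = 0.7854 in². φR_n = 0.75 × 68 × 0.7854 × 12 × 1 = 480.7 kips.
Bearing (0.3125 in plate, F_u = 70 ksi): end bolts L_c = 1.5625 − 1.125/2 = 1, R_n = min(1.2×1×0.3125×70, 2.4×1×0.3125×70) = 26.25 kips/bolt; interior L_c = 2.8125 − 1.125 = 1.6875, R_n = 44.297 kips/bolt. φR_n = 0.75 × (3×26.25 + 9×44.297) = 358.1 kips.
Governing: min(480.7, 358.1) = 358.1 kips → bearing.

358.1 kips (bearing governs)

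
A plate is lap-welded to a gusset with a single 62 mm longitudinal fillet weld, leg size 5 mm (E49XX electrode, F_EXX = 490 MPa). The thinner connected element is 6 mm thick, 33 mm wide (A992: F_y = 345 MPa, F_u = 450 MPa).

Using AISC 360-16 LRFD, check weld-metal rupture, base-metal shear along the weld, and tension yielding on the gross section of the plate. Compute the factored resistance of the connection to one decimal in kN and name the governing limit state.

Weld metal: throat = 0.707×5 = 3.535 mm, L = 62 mm. φR_n = 0.75 × 0.6 × 490 × 3.535 × 62 = 48.3 kN.
Base metal shear (6 mm plate): yield φR_n = 1.0×0.6×345×6×62 = 77.0 kN; rupture φR_n = 0.75×0.6×450×6×62 = 75.3 kN; take 75.3 kN (rupture).
Tension yield (gross): A_g = 33×6 = 198 mm². φR_n = 0.90 × 345 × 198 = 61.5 kN.
Governing: min(48.3, 75.3, 61.5) = 48.3 kN → weld metal.

48.3 kN (weld metal governs)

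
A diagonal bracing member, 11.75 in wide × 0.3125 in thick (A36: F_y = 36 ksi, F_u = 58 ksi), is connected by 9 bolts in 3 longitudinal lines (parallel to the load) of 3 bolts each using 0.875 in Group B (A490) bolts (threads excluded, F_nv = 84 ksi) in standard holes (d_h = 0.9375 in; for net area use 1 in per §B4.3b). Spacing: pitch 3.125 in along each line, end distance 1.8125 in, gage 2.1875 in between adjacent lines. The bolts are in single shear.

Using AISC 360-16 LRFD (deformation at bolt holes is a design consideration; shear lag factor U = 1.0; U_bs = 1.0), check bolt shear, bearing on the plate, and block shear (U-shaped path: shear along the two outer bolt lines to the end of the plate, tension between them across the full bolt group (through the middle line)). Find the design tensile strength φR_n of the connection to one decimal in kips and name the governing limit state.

113.9 kips (block shear governs)

Bolt shear: A_b = π(0.875)²/4 = 0.60132 in². φR_n = 0.75 × 84 × 0.60132 × 9 × 1 = 340.9 kips.
Bearing (0.3125 in plate, F_u = 58 ksi): end bolts L_c = 1.8125 − 0.9375/2 = 1.34375, R_n = min(1.2×1.34375×0.3125×58, 2.4×0.875×0.3125×58) = 29.227 kips/bolt; interior L_c = 3.125 − 0.9375 = 2.1875, R_n = 38.063 kips/bolt. φR_n = 0.75 × (3×29.227 + 6×38.063) = 237.0 kips.
Block shear: shear path 2×[1.8125+2×3.125] = 2×8.0625 in, A_gv = 5.0391, A_nv = 2×(8.0625 − 2.5×1)×0.3125 = 3.4766 in²; tension across gage: (4.375 − 2×1)×0.3125 = 0.74219 in². R_n = min(0.6×58×3.4766, 0.6×36×5.0391) + 1.0×58×0.74219 = min(120.99, 108.84) + 43.047 = 151.89 kips. φR_n = 0.75 × 151.89 = 113.9 kips.
Governing: min(340.9, 237.0, 113.9) = 113.9 kips → block shear.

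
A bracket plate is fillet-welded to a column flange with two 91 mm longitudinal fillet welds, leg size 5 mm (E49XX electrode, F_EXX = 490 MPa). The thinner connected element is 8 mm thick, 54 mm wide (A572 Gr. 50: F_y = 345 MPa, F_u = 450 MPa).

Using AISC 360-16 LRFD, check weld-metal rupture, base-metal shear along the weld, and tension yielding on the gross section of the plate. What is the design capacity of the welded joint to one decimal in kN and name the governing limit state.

134.1 kN (gross-section yield governs)

Weld metal: throat = 0.707×5 = 3.535 mm, L = 2×91 = 182 mm. φR_n = 0.75 × 0.6 × 490 × 3.535 × 182 = 141.9 kN.
Base metal shear (8 mm plate): yield φR_n = 1.0×0.6×345×8×182 = 301.4 kN; rupture φR_n = 0.75×0.6×450×8×182 = 294.8 kN; take 294.8 kN (rupture).
Tension yield (gross): A_g = 54×8 = 432 mm². φR_n = 0.90 × 345 × 432 = 134.1 kN.
Governing: min(141.9, 294.8, 134.1) = 134.1 kN → gross-section yield.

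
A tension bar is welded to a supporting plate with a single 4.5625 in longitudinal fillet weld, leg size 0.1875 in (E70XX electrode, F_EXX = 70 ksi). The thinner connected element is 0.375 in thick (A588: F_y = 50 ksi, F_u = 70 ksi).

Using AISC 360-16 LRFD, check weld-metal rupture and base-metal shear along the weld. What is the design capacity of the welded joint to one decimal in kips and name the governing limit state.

Weld metal: throat = 0.707×0.1875 = 0.13256 in, L = 4.5625 in. φR_n = 0.75 × 0.6 × 70 × 0.13256 × 4.5625 = 19.1 kips.
Base metal shear (0.375 in plate): yield φR_n = 1.0×0.6×50×0.375×4.5625 = 51.3 kips; rupture φR_n = 0.75×0.6×70×0.375×4.5625 = 53.9 kips; take 51.3 kips (yield).
Governing: min(19.1, 51.3) = 19.1 kips → weld metal.

19.1 kips (weld metal governs)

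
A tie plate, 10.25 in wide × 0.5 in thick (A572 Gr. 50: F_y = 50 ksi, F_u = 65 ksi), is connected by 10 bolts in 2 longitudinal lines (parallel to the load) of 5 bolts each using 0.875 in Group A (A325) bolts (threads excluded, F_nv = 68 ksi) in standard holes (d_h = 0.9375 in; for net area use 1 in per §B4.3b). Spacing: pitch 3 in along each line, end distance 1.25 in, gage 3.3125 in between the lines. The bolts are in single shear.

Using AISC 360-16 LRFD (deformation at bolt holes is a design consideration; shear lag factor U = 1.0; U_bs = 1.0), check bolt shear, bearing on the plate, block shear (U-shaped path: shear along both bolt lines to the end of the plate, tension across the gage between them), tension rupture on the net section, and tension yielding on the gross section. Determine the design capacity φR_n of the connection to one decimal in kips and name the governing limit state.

201.1 kips (net-section rupture governs)

Bolt shear: A_b = π(0.875)²/4 = 0.60132 in². φR_n = 0.75 × 68 × 0.60132 × 10 × 1 = 306.7 kips.
Bearing (0.5 in plate, F_u = 65 ksi): end bolts L_c = 1.25 − 0.9375/2 = 0.78125, R_n = min(1.2×0.78125×0.5×65, 2.4×0.875×0.5×65) = 30.469 kips/bolt; interior L_c = 3 − 0.9375 = 2.0625, R_n = 68.25 kips/bolt. φR_n = 0.75 × (2×30.469 + 8×68.25) = 455.2 kips.
Block shear: shear path 2×[1.25+4×3] = 2×13.25 in, A_gv = 13.25, A_nv = 2×(13.25 − 4.5×1)×0.5 = 8.75 in²; tension across gage: (3.3125 − 1×1)×0.5 = 1.1563 in². R_n = min(0.6×65×8.75, 0.6×50×13.25) + 1.0×65×1.1563 = min(341.25, 397.5) + 75.16 = 416.41 kips. φR_n = 0.75 × 416.41 = 312.3 kips.
Tension rupture (net): A_n = (10.25 − 2×1)×0.5 = 4.125 in² (U = 1.0, A_e = A_n). φR_n = 0.75 × 65 × 4.125 = 201.1 kips.
Tension yield (gross): A_g = 10.25×0.5 = 5.125 in². φR_n = 0.90 × 50 × 5.125 = 230.6 kips.
Governing: min(306.7, 455.2, 312.3, 201.1, 230.6) = 201.1 kips → net-section rupture.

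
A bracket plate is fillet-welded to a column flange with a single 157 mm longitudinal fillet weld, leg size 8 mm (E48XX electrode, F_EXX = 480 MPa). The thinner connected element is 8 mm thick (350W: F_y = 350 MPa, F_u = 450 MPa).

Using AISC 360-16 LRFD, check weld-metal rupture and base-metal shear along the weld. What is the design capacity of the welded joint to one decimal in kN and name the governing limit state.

Weld metal: throat = 0.707×8 = 5.656 mm, L = 157 mm. φR_n = 0.75 × 0.6 × 480 × 5.656 × 157 = 191.8 kN.
Base metal shear (8 mm plate): yield φR_n = 1.0×0.6×350×8×157 = 263.8 kN; rupture φR_n = 0.75×0.6×450×8×157 = 254.3 kN; take 254.3 kN (rupture).
Governing: min(191.8, 254.3) = 191.8 kN → weld metal.

191.8 kN (weld metal governs)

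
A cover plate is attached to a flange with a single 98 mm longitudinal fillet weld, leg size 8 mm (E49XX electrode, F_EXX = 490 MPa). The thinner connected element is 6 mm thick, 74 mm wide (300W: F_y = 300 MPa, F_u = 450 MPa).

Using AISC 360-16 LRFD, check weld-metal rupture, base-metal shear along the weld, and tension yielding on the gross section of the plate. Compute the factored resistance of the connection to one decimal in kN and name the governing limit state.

Weld metal: throat = 0.707×8 = 5.656 mm, L = 98 mm. φR_n = 0.75 × 0.6 × 490 × 5.656 × 98 = 122.2 kN.
Base metal shear (6 mm plate): yield φR_n = 1.0×0.6×300×6×98 = 105.8 kN; rupture φR_n = 0.75×0.6×450×6×98 = 119.1 kN; take 105.8 kN (yield).
Tension yield (gross): A_g = 74×6 = 444 mm². φR_n = 0.90 × 300 × 444 = 119.9 kN.
Governing: min(122.2, 105.8, 119.9) = 105.8 kN → base-metal shear.

105.8 kN (base-metal shear governs)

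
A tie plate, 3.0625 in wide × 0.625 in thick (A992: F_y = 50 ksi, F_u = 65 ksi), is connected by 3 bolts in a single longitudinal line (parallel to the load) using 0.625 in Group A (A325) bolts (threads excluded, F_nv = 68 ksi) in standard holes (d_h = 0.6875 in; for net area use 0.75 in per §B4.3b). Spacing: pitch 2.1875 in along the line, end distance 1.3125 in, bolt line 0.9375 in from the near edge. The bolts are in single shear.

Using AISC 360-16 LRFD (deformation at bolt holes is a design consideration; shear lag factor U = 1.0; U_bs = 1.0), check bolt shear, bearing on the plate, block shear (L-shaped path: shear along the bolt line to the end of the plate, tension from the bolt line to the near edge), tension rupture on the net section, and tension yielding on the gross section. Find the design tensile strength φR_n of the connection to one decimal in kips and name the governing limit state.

46.9 kips (bolt shear governs)

Bolt shear: A_b = π(0.625)²/4 = 0.3068 in². φR_n = 0.75 × 68 × 0.3068 × 3 × 1 = 46.9 kips.
Bearing (0.625 in plate, F_u = 65 ksi): end bolts L_c = 1.3125 − 0.6875/2 = 0.96875, R_n = min(1.2×0.96875×0.625×65, 2.4×0.625×0.625×65) = 47.227 kips/bolt; interior L_c = 2.1875 − 0.6875 = 1.5, R_n = 60.938 kips/bolt. φR_n = 0.75 × (1×47.227 + 2×60.938) = 126.8 kips.
Block shear: shear path 1×[1.3125+2×2.1875] = 1×5.6875 in, A_gv = 3.5547, A_nv = 1×(5.6875 − 2.5×0.75)×0.625 = 2.3828 in²; tension to near edge: (0.9375 − 0.5×0.75)×0.625 = 0.35156 in². R_n = min(0.6×65×2.3828, 0.6×50×3.5547) + 1.0×65×0.35156 = min(92.929, 106.64) + 22.851 = 115.78 kips. φR_n = 0.75 × 115.78 = 86.8 kips.
Tension rupture (net): A_n = (3.0625 − 1×0.75)×0.625 = 1.4453 in² (U = 1.0, A_e = A_n). φR_n = 0.75 × 65 × 1.4453 = 70.5 kips.
Tension yield (gross): A_g = 3.0625×0.625 = 1.9141 in². φR_n = 0.90 × 50 × 1.9141 = 86.1 kips.
Governing: min(46.9, 126.8, 86.8, 70.5, 86.1) = 46.9 kips → bolt shear.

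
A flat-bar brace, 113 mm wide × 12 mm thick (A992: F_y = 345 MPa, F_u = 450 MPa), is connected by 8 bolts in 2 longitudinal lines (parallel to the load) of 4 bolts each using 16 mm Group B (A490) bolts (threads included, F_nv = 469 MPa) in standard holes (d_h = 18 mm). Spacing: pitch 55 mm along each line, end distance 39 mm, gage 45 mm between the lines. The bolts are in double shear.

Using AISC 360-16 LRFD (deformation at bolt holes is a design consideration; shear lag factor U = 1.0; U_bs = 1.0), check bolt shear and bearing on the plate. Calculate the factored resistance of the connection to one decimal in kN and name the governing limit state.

1131.6 kN (bolt shear governs)

Bolt shear: A_b = π(16)²/4 = 201.06 mm². φR_n = 0.75 × 469 × 201.06 × 8 × 2 = 1131.6 kN.
Bearing (12 mm plate, F_u = 450 MPa): end bolts L_c = 39 − 18/2 = 30, R_n = min(1.2×30×12×450, 2.4×16×12×450) = 194.4 kN/bolt; interior L_c = 55 − 18 = 37, R_n = 207.36 kN/bolt. φR_n = 0.75 × (2×194.4 + 6×207.36) = 1224.7 kN.
Governing: min(1131.6, 1224.7) = 1131.6 kN → bolt shear.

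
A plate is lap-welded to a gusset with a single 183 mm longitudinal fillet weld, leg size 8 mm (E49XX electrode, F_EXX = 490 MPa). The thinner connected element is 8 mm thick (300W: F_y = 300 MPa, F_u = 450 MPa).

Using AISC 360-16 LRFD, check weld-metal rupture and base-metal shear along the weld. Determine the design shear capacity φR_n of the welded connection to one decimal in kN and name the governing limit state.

228.2 kN (weld metal governs)

Weld metal: throat = 0.707×8 = 5.656 mm, L = 183 mm. φR_n = 0.75 × 0.6 × 490 × 5.656 × 183 = 228.2 kN.
Base metal shear (8 mm plate): yield φR_n = 1.0×0.6×300×8×183 = 263.5 kN; rupture φR_n = 0.75×0.6×450×8×183 = 296.5 kN; take 263.5 kN (yield).
Governing: min(228.2, 263.5) = 228.2 kN → weld metal.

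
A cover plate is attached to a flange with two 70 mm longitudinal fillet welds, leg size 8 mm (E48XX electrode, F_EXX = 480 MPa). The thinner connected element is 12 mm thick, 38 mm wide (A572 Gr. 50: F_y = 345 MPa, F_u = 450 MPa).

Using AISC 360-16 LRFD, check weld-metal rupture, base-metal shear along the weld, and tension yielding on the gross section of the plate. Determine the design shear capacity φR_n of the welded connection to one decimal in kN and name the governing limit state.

Weld metal: throat = 0.707×8 = 5.656 mm, L = 2×70 = 140 mm. φR_n = 0.75 × 0.6 × 480 × 5.656 × 140 = 171.0 kN.
Base metal shear (12 mm plate): yield φR_n = 1.0×0.6×345×12×140 = 347.8 kN; rupture φR_n = 0.75×0.6×450×12×140 = 340.2 kN; take 340.2 kN (rupture).
Tension yield (gross): A_g = 38×12 = 456 mm². φR_n = 0.90 × 345 × 456 = 141.6 kN.
Governing: min(171.0, 340.2, 141.6) = 141.6 kN → gross-section yield.

141.6 kN (gross-section yield governs)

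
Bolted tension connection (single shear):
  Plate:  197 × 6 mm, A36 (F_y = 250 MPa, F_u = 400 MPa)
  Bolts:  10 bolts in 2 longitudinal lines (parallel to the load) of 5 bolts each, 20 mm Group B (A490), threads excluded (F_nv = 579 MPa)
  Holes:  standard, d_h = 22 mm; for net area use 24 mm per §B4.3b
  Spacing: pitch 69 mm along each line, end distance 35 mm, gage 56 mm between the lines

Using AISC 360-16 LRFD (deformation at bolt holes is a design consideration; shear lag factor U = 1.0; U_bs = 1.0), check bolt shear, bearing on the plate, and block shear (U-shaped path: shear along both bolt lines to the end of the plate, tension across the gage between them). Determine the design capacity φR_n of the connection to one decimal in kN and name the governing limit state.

477.5 kN (block shear governs)

Bolt shear: A_b = π(20)²/4 = 314.16 mm². φR_n = 0.75 × 579 × 314.16 × 10 × 1 = 1364.2 kN.
Bearing (6 mm plate, F_u = 400 MPa): end bolts L_c = 35 − 22/2 = 24, R_n = min(1.2×24×6×400, 2.4×20×6×400) = 69.12 kN/bolt; interior L_c = 69 − 22 = 47, R_n = 115.2 kN/bolt. φR_n = 0.75 × (2×69.12 + 8×115.2) = 794.9 kN.
Block shear: shear path 2×[35+4×69] = 2×311 mm, A_gv = 3732, A_nv = 2×(311 − 4.5×24)×6 = 2436 mm²; tension across gage: (56 − 1×24)×6 = 192 mm². R_n = min(0.6×400×2436, 0.6×250×3732) + 1.0×400×192 = min(584.64, 559.8) + 76.8 = 636.6 kN. φR_n = 0.75 × 636.6 = 477.5 kN.
Governing: min(1364.2, 794.9, 477.5) = 477.5 kN → block shear.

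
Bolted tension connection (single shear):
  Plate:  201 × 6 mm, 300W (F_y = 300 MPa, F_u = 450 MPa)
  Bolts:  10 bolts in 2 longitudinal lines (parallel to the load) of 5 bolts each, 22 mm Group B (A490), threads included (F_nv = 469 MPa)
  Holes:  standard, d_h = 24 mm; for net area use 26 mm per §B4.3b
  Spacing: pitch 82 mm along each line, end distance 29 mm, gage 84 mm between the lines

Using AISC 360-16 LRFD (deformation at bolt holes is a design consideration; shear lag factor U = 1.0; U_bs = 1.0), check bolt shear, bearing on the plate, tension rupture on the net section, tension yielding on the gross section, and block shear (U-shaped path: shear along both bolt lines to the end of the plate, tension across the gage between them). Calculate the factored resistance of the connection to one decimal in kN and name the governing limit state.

Bolt shear: A_b = π(22)²/4 = 380.13 mm². φR_n = 0.75 × 469 × 380.13 × 10 × 1 = 1337.1 kN.
Bearing (6 mm plate, F_u = 450 MPa): end bolts L_c = 29 − 24/2 = 17, R_n = min(1.2×17×6×450, 2.4×22×6×450) = 55.08 kN/bolt; interior L_c = 82 − 24 = 58, R_n = 142.56 kN/bolt. φR_n = 0.75 × (2×55.08 + 8×142.56) = 938.0 kN.
Tension rupture (net): A_n = (201 − 2×26)×6 = 894 mm² (U = 1.0, A_e = A_n). φR_n = 0.75 × 450 × 894 = 301.7 kN.
Tension yield (gross): A_g = 201×6 = 1206 mm². φR_n = 0.90 × 300 × 1206 = 325.6 kN.
Block shear: shear path 2×[29+4×82] = 2×357 mm, A_gv = 4284, A_nv = 2×(357 − 4.5×26)×6 = 2880 mm²; tension across gage: (84 − 1×26)×6 = 348 mm². R_n = min(0.6×450×2880, 0.6×300×4284) + 1.0×450×348 = min(777.6, 771.12) + 156.6 = 927.72 kN. φR_n = 0.75 × 927.72 = 695.8 kN.
Governing: min(1337.1, 938.0, 301.7, 325.6, 695.8) = 301.7 kN → net-section rupture.

301.7 kN (net-section rupture governs)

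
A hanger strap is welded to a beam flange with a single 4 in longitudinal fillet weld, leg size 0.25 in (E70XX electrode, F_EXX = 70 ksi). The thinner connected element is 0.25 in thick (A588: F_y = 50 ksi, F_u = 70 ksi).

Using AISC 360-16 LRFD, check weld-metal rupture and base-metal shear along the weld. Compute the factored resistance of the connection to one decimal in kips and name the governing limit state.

22.3 kips (weld metal governs)

Weld metal: throat = 0.707×0.25 = 0.17675 in, L = 4 in. φR_n = 0.75 × 0.6 × 70 × 0.17675 × 4 = 22.3 kips.
Base metal shear (0.25 in plate): yield φR_n = 1.0×0.6×50×0.25×4 = 30.0 kips; rupture φR_n = 0.75×0.6×70×0.25×4 = 31.5 kips; take 30.0 kips (yield).
Governing: min(22.3, 30.0) = 22.3 kips → weld metal.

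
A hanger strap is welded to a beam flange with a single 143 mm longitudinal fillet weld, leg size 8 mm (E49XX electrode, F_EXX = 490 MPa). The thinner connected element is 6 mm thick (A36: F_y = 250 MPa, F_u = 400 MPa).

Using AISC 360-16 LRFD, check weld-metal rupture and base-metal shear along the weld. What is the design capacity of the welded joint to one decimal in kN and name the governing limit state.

128.7 kN (base-metal shear governs)

Weld metal: throat = 0.707×8 = 5.656 mm, L = 143 mm. φR_n = 0.75 × 0.6 × 490 × 5.656 × 143 = 178.3 kN.
Base metal shear (6 mm plate): yield φR_n = 1.0×0.6×250×6×143 = 128.7 kN; rupture φR_n = 0.75×0.6×400×6×143 = 154.4 kN; take 128.7 kN (yield).
Governing: min(178.3, 128.7) = 128.7 kN → base-metal shear.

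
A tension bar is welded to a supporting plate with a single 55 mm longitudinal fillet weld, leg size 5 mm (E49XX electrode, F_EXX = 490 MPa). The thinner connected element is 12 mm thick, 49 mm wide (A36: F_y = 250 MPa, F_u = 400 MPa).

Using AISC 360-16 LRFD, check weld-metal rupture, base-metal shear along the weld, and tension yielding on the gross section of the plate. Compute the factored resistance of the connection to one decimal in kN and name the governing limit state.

42.9 kN (weld metal governs)

Weld metal: throat = 0.707×5 = 3.535 mm, L = 55 mm. φR_n = 0.75 × 0.6 × 490 × 3.535 × 55 = 42.9 kN.
Base metal shear (12 mm plate): yield φR_n = 1.0×0.6×250×12×55 = 99.0 kN; rupture φR_n = 0.75×0.6×400×12×55 = 118.8 kN; take 99.0 kN (yield).
Tension yield (gross): A_g = 49×12 = 588 mm². φR_n = 0.90 × 250 × 588 = 132.3 kN.
Governing: min(42.9, 99.0, 132.3) = 42.9 kN → weld metal.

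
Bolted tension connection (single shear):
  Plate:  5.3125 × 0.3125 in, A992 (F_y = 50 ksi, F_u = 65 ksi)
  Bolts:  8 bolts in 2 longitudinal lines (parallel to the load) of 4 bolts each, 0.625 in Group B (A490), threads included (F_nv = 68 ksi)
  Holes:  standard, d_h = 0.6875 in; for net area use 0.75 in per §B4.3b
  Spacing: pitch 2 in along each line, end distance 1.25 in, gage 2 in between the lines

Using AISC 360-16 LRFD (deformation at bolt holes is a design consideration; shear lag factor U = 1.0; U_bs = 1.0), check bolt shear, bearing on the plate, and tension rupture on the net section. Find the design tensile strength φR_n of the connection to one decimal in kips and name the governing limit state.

58.1 kips (net-section rupture governs)

Bolt shear: A_b = π(0.625)²/4 = 0.3068 in². φR_n = 0.75 × 68 × 0.3068 × 8 × 1 = 125.2 kips.
Bearing (0.3125 in plate, F_u = 65 ksi): end bolts L_c = 1.25 − 0.6875/2 = 0.90625, R_n = min(1.2×0.90625×0.3125×65, 2.4×0.625×0.3125×65) = 22.09 kips/bolt; interior L_c = 2 − 0.6875 = 1.3125, R_n = 30.469 kips/bolt. φR_n = 0.75 × (2×22.09 + 6×30.469) = 170.2 kips.
Tension rupture (net): A_n = (5.3125 − 2×0.75)×0.3125 = 1.1914 in² (U = 1.0, A_e = A_n). φR_n = 0.75 × 65 × 1.1914 = 58.1 kips.
Governing: min(125.2, 170.2, 58.1) = 58.1 kips → net-section rupture.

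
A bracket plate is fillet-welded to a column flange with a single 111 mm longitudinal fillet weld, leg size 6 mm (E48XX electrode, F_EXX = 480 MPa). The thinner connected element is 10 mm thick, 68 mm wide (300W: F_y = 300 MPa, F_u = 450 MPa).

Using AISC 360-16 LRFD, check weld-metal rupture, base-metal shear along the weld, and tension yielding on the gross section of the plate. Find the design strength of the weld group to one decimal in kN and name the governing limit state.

Weld metal: throat = 0.707×6 = 4.242 mm, L = 111 mm. φR_n = 0.75 × 0.6 × 480 × 4.242 × 111 = 101.7 kN.
Base metal shear (10 mm plate): yield φR_n = 1.0×0.6×300×10×111 = 199.8 kN; rupture φR_n = 0.75×0.6×450×10×111 = 224.8 kN; take 199.8 kN (yield).
Tension yield (gross): A_g = 68×10 = 680 mm². φR_n = 0.90 × 300 × 680 = 183.6 kN.
Governing: min(101.7, 199.8, 183.6) = 101.7 kN → weld metal.

101.7 kN (weld metal governs)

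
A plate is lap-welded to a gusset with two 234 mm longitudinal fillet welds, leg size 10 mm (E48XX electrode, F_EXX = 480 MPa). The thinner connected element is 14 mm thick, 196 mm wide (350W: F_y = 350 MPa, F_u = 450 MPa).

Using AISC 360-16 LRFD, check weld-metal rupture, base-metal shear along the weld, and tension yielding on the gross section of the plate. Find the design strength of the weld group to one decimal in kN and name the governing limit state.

714.7 kN (weld metal governs)

Weld metal: throat = 0.707×10 = 7.07 mm, L = 2×234 = 468 mm. φR_n = 0.75 × 0.6 × 480 × 7.07 × 468 = 714.7 kN.
Base metal shear (14 mm plate): yield φR_n = 1.0×0.6×350×14×468 = 1375.9 kN; rupture φR_n = 0.75×0.6×450×14×468 = 1326.8 kN; take 1326.8 kN (rupture).
Tension yield (gross): A_g = 196×14 = 2744 mm². φR_n = 0.90 × 350 × 2744 = 864.4 kN.
Governing: min(714.7, 1326.8, 864.4) = 714.7 kN → weld metal.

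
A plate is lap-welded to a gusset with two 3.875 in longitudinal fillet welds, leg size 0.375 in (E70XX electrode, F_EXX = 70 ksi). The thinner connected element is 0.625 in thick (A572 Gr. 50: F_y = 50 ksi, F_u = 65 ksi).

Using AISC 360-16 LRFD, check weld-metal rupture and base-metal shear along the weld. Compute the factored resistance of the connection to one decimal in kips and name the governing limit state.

Weld metal: throat = 0.707×0.375 = 0.26513 in, L = 2×3.875 = 7.75 in. φR_n = 0.75 × 0.6 × 70 × 0.26513 × 7.75 = 64.7 kips.
Base metal shear (0.625 in plate): yield φR_n = 1.0×0.6×50×0.625×7.75 = 145.3 kips; rupture φR_n = 0.75×0.6×65×0.625×7.75 = 141.7 kips; take 141.7 kips (rupture).
Governing: min(64.7, 141.7) = 64.7 kips → weld metal.

64.7 kips (weld metal governs)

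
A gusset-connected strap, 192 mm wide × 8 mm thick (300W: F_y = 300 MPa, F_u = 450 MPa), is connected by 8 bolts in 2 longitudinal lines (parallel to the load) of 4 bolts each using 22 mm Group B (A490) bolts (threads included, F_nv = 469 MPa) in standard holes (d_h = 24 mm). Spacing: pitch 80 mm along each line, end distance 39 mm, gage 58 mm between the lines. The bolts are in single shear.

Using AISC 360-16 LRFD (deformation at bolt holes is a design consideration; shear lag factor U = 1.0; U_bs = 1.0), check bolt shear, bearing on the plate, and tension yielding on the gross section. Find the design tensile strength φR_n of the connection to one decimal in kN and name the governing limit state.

414.7 kN (gross-section yield governs)

Bolt shear: A_b = π(22)²/4 = 380.13 mm². φR_n = 0.75 × 469 × 380.13 × 8 × 1 = 1069.7 kN.
Bearing (8 mm plate, F_u = 450 MPa): end bolts L_c = 39 − 24/2 = 27, R_n = min(1.2×27×8×450, 2.4×22×8×450) = 116.64 kN/bolt; interior L_c = 80 − 24 = 56, R_n = 190.08 kN/bolt. φR_n = 0.75 × (2×116.64 + 6×190.08) = 1030.3 kN.
Tension yield (gross): A_g = 192×8 = 1536 mm². φR_n = 0.90 × 300 × 1536 = 414.7 kN.
Governing: min(1069.7, 1030.3, 414.7) = 414.7 kN → gross-section yield.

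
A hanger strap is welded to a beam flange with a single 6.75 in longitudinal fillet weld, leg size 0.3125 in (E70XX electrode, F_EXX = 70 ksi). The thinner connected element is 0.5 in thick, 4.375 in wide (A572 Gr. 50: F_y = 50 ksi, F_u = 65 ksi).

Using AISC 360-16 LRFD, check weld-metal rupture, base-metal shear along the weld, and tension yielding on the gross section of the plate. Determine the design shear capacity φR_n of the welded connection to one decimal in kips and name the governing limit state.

Weld metal: throat = 0.707×0.3125 = 0.22094 in, L = 6.75 in. φR_n = 0.75 × 0.6 × 70 × 0.22094 × 6.75 = 47.0 kips.
Base metal shear (0.5 in plate): yield φR_n = 1.0×0.6×50×0.5×6.75 = 101.3 kips; rupture φR_n = 0.75×0.6×65×0.5×6.75 = 98.7 kips; take 98.7 kips (rupture).
Tension yield (gross): A_g = 4.375×0.5 = 2.1875 in². φR_n = 0.90 × 50 × 2.1875 = 98.4 kips.
Governing: min(47.0, 98.7, 98.4) = 47.0 kips → weld metal.

47.0 kips (weld metal governs)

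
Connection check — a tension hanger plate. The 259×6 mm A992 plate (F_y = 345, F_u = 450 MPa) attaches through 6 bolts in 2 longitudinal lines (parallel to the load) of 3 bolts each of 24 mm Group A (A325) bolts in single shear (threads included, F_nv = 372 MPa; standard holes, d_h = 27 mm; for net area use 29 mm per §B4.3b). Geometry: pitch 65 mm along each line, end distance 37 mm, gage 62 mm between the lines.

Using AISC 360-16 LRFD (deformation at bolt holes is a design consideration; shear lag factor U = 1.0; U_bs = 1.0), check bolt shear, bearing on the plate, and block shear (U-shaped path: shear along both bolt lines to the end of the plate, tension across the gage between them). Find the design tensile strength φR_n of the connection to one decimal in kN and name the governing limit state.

Bolt shear: A_b = π(24)²/4 = 452.39 mm². φR_n = 0.75 × 372 × 452.39 × 6 × 1 = 757.3 kN.
Bearing (6 mm plate, F_u = 450 MPa): end bolts L_c = 37 − 27/2 = 23.5, R_n = min(1.2×23.5×6×450, 2.4×24×6×450) = 76.14 kN/bolt; interior L_c = 65 − 27 = 38, R_n = 123.12 kN/bolt. φR_n = 0.75 × (2×76.14 + 4×123.12) = 483.6 kN.
Block shear: shear path 2×[37+2×65] = 2×167 mm, A_gv = 2004, A_nv = 2×(167 − 2.5×29)×6 = 1134 mm²; tension across gage: (62 − 1×29)×6 = 198 mm². R_n = min(0.6×450×1134, 0.6×345×2004) + 1.0×450×198 = min(306.18, 414.83) + 89.1 = 395.28 kN. φR_n = 0.75 × 395.28 = 296.5 kN.
Governing: min(757.3, 483.6, 296.5) = 296.5 kN → block shear.

296.5 kN (block shear governs)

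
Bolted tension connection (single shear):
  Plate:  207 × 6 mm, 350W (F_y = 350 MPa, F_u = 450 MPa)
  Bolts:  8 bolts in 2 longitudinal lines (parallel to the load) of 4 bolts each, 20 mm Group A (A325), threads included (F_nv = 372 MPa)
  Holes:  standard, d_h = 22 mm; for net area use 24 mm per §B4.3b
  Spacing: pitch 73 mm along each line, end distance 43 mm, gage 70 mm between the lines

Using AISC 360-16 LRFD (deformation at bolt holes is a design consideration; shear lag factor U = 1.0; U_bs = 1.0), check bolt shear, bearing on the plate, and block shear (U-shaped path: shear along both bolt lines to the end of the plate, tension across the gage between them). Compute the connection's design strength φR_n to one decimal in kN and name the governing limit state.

Bolt shear: A_b = π(20)²/4 = 314.16 mm². φR_n = 0.75 × 372 × 314.16 × 8 × 1 = 701.2 kN.
Bearing (6 mm plate, F_u = 450 MPa): end bolts L_c = 43 − 22/2 = 32, R_n = min(1.2×32×6×450, 2.4×20×6×450) = 103.68 kN/bolt; interior L_c = 73 − 22 = 51, R_n = 129.6 kN/bolt. φR_n = 0.75 × (2×103.68 + 6×129.6) = 738.7 kN.
Block shear: shear path 2×[43+3×73] = 2×262 mm, A_gv = 3144, A_nv = 2×(262 − 3.5×24)×6 = 2136 mm²; tension across gage: (70 − 1×24)×6 = 276 mm². R_n = min(0.6×450×2136, 0.6×350×3144) + 1.0×450×276 = min(576.72, 660.24) + 124.2 = 700.92 kN. φR_n = 0.75 × 700.92 = 525.7 kN.
Governing: min(701.2, 738.7, 525.7) = 525.7 kN → block shear.

525.7 kN (block shear governs)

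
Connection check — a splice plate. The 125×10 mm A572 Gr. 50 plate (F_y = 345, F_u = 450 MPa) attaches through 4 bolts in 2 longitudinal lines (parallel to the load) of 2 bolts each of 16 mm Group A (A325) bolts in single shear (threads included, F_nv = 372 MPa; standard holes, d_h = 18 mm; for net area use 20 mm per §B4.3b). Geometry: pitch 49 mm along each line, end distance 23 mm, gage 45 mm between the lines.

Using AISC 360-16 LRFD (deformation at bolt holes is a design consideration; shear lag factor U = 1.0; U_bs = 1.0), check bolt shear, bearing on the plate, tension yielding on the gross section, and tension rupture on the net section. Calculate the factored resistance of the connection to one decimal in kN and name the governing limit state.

Bolt shear: A_b = π(16)²/4 = 201.06 mm². φR_n = 0.75 × 372 × 201.06 × 4 × 1 = 224.4 kN.
Bearing (10 mm plate, F_u = 450 MPa): end bolts L_c = 23 − 18/2 = 14, R_n = min(1.2×14×10×450, 2.4×16×10×450) = 75.6 kN/bolt; interior L_c = 49 − 18 = 31, R_n = 167.4 kN/bolt. φR_n = 0.75 × (2×75.6 + 2×167.4) = 364.5 kN.
Tension yield (gross): A_g = 125×10 = 1250 mm². φR_n = 0.90 × 345 × 1250 = 388.1 kN.
Tension rupture (net): A_n = (125 − 2×20)×10 = 850 mm² (U = 1.0, A_e = A_n). φR_n = 0.75 × 450 × 850 = 286.9 kN.
Governing: min(224.4, 364.5, 388.1, 286.9) = 224.4 kN → bolt shear.

224.4 kN (bolt shear governs)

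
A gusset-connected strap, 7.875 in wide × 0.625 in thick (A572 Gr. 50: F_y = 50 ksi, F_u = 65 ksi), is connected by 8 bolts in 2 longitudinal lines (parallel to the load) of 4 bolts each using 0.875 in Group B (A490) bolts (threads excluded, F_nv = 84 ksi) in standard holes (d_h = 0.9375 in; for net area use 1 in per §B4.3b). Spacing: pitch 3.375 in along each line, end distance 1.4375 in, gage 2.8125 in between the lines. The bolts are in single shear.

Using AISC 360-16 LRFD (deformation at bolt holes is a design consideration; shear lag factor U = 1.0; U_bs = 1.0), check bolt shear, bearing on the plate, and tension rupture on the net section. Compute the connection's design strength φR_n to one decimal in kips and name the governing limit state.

179.0 kips (net-section rupture governs)

Bolt shear: A_b = π(0.875)²/4 = 0.60132 in². φR_n = 0.75 × 84 × 0.60132 × 8 × 1 = 303.1 kips.
Bearing (0.625 in plate, F_u = 65 ksi): end bolts L_c = 1.4375 − 0.9375/2 = 0.96875, R_n = min(1.2×0.96875×0.625×65, 2.4×0.875×0.625×65) = 47.227 kips/bolt; interior L_c = 3.375 − 0.9375 = 2.4375, R_n = 85.313 kips/bolt. φR_n = 0.75 × (2×47.227 + 6×85.313) = 454.7 kips.
Tension rupture (net): A_n = (7.875 − 2×1)×0.625 = 3.6719 in² (U = 1.0, A_e = A_n). φR_n = 0.75 × 65 × 3.6719 = 179.0 kips.
Governing: min(303.1, 454.7, 179.0) = 179.0 kips → net-section rupture.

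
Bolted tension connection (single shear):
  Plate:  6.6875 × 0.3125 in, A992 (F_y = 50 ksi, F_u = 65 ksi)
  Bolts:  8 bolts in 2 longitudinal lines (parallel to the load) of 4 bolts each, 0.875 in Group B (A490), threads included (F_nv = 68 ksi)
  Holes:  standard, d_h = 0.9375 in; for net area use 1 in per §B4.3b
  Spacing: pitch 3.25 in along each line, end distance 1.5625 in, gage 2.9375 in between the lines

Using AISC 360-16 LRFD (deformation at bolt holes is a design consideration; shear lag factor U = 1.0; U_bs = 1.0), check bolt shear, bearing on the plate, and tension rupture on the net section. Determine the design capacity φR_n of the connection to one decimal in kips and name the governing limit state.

71.4 kips (net-section rupture governs)

Bolt shear: A_b = π(0.875)²/4 = 0.60132 in². φR_n = 0.75 × 68 × 0.60132 × 8 × 1 = 245.3 kips.
Bearing (0.3125 in plate, F_u = 65 ksi): end bolts L_c = 1.5625 − 0.9375/2 = 1.09375, R_n = min(1.2×1.09375×0.3125×65, 2.4×0.875×0.3125×65) = 26.66 kips/bolt; interior L_c = 3.25 − 0.9375 = 2.3125, R_n = 42.656 kips/bolt. φR_n = 0.75 × (2×26.66 + 6×42.656) = 231.9 kips.
Tension rupture (net): A_n = (6.6875 − 2×1)×0.3125 = 1.4648 in² (U = 1.0, A_e = A_n). φR_n = 0.75 × 65 × 1.4648 = 71.4 kips.
Governing: min(245.3, 231.9, 71.4) = 71.4 kips → net-section rupture.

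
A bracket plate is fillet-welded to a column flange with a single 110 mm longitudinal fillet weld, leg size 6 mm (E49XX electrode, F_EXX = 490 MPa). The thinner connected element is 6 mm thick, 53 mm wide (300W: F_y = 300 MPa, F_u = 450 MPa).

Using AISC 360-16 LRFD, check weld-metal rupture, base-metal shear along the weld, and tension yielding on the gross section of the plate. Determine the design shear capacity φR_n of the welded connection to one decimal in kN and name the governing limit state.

Weld metal: throat = 0.707×6 = 4.242 mm, L = 110 mm. φR_n = 0.75 × 0.6 × 490 × 4.242 × 110 = 102.9 kN.
Base metal shear (6 mm plate): yield φR_n = 1.0×0.6×300×6×110 = 118.8 kN; rupture φR_n = 0.75×0.6×450×6×110 = 133.7 kN; take 118.8 kN (yield).
Tension yield (gross): A_g = 53×6 = 318 mm². φR_n = 0.90 × 300 × 318 = 85.9 kN.
Governing: min(102.9, 118.8, 85.9) = 85.9 kN → gross-section yield.

85.9 kN (gross-section yield governs)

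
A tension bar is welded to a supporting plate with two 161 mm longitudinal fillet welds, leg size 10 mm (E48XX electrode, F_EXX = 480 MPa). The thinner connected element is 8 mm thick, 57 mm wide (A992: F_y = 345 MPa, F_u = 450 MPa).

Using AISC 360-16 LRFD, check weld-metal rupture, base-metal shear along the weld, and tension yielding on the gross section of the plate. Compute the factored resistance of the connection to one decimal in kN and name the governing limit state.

Weld metal: throat = 0.707×10 = 7.07 mm, L = 2×161 = 322 mm. φR_n = 0.75 × 0.6 × 480 × 7.07 × 322 = 491.7 kN.
Base metal shear (8 mm plate): yield φR_n = 1.0×0.6×345×8×322 = 533.2 kN; rupture φR_n = 0.75×0.6×450×8×322 = 521.6 kN; take 521.6 kN (rupture).
Tension yield (gross): A_g = 57×8 = 456 mm². φR_n = 0.90 × 345 × 456 = 141.6 kN.
Governing: min(491.7, 521.6, 141.6) = 141.6 kN → gross-section yield.

141.6 kN (gross-section yield governs)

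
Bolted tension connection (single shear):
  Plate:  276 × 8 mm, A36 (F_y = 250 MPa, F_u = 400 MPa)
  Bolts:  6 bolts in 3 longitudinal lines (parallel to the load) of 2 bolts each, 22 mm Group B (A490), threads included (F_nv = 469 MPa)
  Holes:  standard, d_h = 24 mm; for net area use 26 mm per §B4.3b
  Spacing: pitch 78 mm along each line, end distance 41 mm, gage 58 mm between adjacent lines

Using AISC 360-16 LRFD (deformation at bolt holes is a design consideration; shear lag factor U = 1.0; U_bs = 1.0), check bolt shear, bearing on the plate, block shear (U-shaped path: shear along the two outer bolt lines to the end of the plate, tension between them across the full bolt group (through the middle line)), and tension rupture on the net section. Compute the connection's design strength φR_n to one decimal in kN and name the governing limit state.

Bolt shear: A_b = π(22)²/4 = 380.13 mm². φR_n = 0.75 × 469 × 380.13 × 6 × 1 = 802.3 kN.
Bearing (8 mm plate, F_u = 400 MPa): end bolts L_c = 41 − 24/2 = 29, R_n = min(1.2×29×8×400, 2.4×22×8×400) = 111.36 kN/bolt; interior L_c = 78 − 24 = 54, R_n = 168.96 kN/bolt. φR_n = 0.75 × (3×111.36 + 3×168.96) = 630.7 kN.
Block shear: shear path 2×[41+1×78] = 2×119 mm, A_gv = 1904, A_nv = 2×(119 − 1.5×26)×8 = 1280 mm²; tension across gage: (116 − 2×26)×8 = 512 mm². R_n = min(0.6×400×1280, 0.6×250×1904) + 1.0×400×512 = min(307.2, 285.6) + 204.8 = 490.4 kN. φR_n = 0.75 × 490.4 = 367.8 kN.
Tension rupture (net): A_n = (276 − 3×26)×8 = 1584 mm² (U = 1.0, A_e = A_n). φR_n = 0.75 × 400 × 1584 = 475.2 kN.
Governing: min(802.3, 630.7, 367.8, 475.2) = 367.8 kN → block shear.

367.8 kN (block shear governs)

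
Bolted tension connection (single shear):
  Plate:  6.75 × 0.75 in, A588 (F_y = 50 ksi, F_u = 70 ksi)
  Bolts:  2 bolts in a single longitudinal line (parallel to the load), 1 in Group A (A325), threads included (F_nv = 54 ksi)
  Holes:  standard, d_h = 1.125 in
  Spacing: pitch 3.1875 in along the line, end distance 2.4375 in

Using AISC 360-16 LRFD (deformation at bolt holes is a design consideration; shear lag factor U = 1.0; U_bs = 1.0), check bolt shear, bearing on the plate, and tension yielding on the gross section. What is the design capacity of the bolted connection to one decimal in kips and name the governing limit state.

Bolt shear: A_b = π(1)²/4 = 0.7854 in². φR_n = 0.75 × 54 × 0.7854 × 2 × 1 = 63.6 kips.
Bearing (0.75 in plate, F_u = 70 ksi): end bolts L_c = 2.4375 − 1.125/2 = 1.875, R_n = min(1.2×1.875×0.75×70, 2.4×1×0.75×70) = 118.13 kips/bolt; interior L_c = 3.1875 − 1.125 = 2.0625, R_n = 126 kips/bolt. φR_n = 0.75 × (1×118.13 + 1×126) = 183.1 kips.
Tension yield (gross): A_g = 6.75×0.75 = 5.0625 in². φR_n = 0.90 × 50 × 5.0625 = 227.8 kips.
Governing: min(63.6, 183.1, 227.8) = 63.6 kips → bolt shear.

63.6 kips (bolt shear governs)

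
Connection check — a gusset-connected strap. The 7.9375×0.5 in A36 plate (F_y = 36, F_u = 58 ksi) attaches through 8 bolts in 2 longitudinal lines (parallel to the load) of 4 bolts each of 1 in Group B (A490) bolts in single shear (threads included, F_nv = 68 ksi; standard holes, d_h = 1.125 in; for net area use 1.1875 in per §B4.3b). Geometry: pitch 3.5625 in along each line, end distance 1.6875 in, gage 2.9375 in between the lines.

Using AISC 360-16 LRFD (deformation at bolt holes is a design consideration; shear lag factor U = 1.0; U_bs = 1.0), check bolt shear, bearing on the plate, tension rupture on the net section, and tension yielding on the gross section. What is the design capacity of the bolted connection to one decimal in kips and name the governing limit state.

121.0 kips (net-section rupture governs)

Bolt shear: A_b = π(1)²/4 = 0.7854 in². φR_n = 0.75 × 68 × 0.7854 × 8 × 1 = 320.4 kips.
Bearing (0.5 in plate, F_u = 58 ksi): end bolts L_c = 1.6875 − 1.125/2 = 1.125, R_n = min(1.2×1.125×0.5×58, 2.4×1×0.5×58) = 39.15 kips/bolt; interior L_c = 3.5625 − 1.125 = 2.4375, R_n = 69.6 kips/bolt. φR_n = 0.75 × (2×39.15 + 6×69.6) = 371.9 kips.
Tension rupture (net): A_n = (7.9375 − 2×1.1875)×0.5 = 2.7813 in² (U = 1.0, A_e = A_n). φR_n = 0.75 × 58 × 2.7813 = 121.0 kips.
Tension yield (gross): A_g = 7.9375×0.5 = 3.9688 in². φR_n = 0.90 × 36 × 3.9688 = 128.6 kips.
Governing: min(320.4, 371.9, 121.0, 128.6) = 121.0 kips → net-section rupture.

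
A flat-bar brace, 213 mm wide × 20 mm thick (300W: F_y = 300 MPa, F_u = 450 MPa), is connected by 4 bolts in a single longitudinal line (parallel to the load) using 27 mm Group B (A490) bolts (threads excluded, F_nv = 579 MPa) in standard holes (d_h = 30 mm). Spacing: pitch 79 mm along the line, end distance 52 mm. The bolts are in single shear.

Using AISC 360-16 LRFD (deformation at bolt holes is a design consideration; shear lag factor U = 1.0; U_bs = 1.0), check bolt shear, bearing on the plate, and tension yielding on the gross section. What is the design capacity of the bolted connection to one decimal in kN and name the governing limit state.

994.5 kN (bolt shear governs)

Bolt shear: A_b = π(27)²/4 = 572.56 mm². φR_n = 0.75 × 579 × 572.56 × 4 × 1 = 994.5 kN.
Bearing (20 mm plate, F_u = 450 MPa): end bolts L_c = 52 − 30/2 = 37, R_n = min(1.2×37×20×450, 2.4×27×20×450) = 399.6 kN/bolt; interior L_c = 79 − 30 = 49, R_n = 529.2 kN/bolt. φR_n = 0.75 × (1×399.6 + 3×529.2) = 1490.4 kN.
Tension yield (gross): A_g = 213×20 = 4260 mm². φR_n = 0.90 × 300 × 4260 = 1150.2 kN.
Governing: min(994.5, 1490.4, 1150.2) = 994.5 kN → bolt shear.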